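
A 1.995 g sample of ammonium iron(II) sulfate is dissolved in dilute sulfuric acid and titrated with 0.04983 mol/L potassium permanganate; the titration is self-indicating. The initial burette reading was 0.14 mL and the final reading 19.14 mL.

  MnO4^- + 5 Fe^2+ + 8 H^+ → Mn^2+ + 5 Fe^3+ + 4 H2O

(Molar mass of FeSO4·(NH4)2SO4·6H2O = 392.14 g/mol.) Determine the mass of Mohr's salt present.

1.856 g

n(KMnO4) = 0.01900 L × 0.04983 mol/L = 9.468 × 10^-4 mol
From the 5:1 ratio, n(FeSO4·(NH4)2SO4·6H2O) = 5/1 × 9.468 × 10^-4 = 4.734 × 10^-3 mol
mass of FeSO4·(NH4)2SO4·6H2O = 4.734 × 10^-3 × 392.14 g/mol = 1.856 g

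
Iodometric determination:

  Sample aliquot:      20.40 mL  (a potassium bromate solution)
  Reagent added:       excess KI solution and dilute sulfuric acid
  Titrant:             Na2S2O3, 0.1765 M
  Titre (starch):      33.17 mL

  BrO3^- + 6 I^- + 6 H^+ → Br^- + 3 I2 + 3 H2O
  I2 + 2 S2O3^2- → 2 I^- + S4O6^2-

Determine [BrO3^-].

n(S2O3^2-) = 0.03317 × 0.1765 = 5.855 × 10^-3 mol
n(I2) = n(S2O3^2-)/2 = 2.927 × 10^-3 mol
From the 1:3 ratio, n(BrO3^-) in the aliquot = 1/3 × 2.927 × 10^-3 = 9.758 × 10^-4 mol
[BrO3^-] = 9.758 × 10^-4 / 0.02040 = 0.04783 mol/L

0.04783 M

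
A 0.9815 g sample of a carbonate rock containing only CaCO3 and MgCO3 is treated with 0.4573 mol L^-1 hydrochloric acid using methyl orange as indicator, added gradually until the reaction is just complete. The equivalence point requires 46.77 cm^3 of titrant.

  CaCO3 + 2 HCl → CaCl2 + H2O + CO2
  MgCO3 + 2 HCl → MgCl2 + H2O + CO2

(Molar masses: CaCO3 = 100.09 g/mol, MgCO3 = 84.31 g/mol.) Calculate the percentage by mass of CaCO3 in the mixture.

51.63 %

n(HCl) = 0.04677 × 0.4573 = 0.02139 mol
Let x = n(CaCO3), y = n(MgCO3).
Titrant: 2x + 2y = 0.02139;  mass: 100.09x + 84.31y = 0.9815
Solving, x = 5.063 × 10^-3 mol, y = 5.631 × 10^-3 mol
mass of CaCO3 = 5.063 × 10^-3 × 100.09 = 0.5067 g
% CaCO3 = 0.5067 / 0.9815 × 100 = 51.63 %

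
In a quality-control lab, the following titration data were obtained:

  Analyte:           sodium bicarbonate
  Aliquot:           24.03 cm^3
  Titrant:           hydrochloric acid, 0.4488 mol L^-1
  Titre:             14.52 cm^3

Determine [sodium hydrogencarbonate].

NaHCO3 + HCl → NaCl + H2O + CO2
n(HCl) = 0.01452 L × 0.4488 mol/L = 6.517 × 10^-3 mol
n(NaHCO3) = 6.517 × 10^-3 mol (1:1 mole ratio)
[NaHCO3] = 6.517 × 10^-3 mol / 0.02403 L = 0.2712 mol/L

0.2712 mol/L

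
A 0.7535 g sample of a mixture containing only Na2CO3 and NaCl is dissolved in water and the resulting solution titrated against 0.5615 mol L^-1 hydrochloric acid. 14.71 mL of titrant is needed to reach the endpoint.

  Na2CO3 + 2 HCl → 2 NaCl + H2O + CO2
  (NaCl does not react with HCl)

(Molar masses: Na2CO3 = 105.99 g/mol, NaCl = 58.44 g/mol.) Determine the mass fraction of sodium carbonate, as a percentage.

n(HCl) = 0.01471 × 0.5615 = 8.260 × 10^-3 mol
Let x = n(Na2CO3), y = n(NaCl).
Titrant: 2x = 8.260 × 10^-3;  mass: 105.99x + 58.44y = 0.7535
Solving, x = 4.130 × 10^-3 mol, y = 5.403 × 10^-3 mol
mass of Na2CO3 = 4.130 × 10^-3 × 105.99 = 0.4377 g
% Na2CO3 = 0.4377 / 0.7535 × 100 = 58.09 %

58.09 %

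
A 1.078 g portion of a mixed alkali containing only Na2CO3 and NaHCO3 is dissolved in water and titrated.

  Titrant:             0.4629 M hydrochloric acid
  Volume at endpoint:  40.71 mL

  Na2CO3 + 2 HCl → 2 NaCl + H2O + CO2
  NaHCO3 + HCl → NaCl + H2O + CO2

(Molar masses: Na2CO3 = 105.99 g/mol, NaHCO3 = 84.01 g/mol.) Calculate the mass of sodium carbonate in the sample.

n(HCl) = 0.04071 × 0.4629 = 0.01884 mol
Let x = n(Na2CO3), y = n(NaHCO3).
Titrant: 2x + 1y = 0.01884;  mass: 105.99x + 84.01y = 1.078
Solving, x = 8.143 × 10^-3 mol, y = 2.558 × 10^-3 mol
mass of Na2CO3 = 8.143 × 10^-3 × 105.99 = 0.8631 g

0.8631 g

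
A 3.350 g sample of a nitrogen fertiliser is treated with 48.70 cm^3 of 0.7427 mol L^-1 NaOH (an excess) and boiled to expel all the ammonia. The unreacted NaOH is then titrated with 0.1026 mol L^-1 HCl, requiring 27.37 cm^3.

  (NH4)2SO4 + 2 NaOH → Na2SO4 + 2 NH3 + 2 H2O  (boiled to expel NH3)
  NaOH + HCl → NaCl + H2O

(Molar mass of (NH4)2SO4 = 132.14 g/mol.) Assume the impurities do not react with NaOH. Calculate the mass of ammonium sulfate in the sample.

n(NaOH) added = 0.04870 × 0.7427 = 0.03617 mol
n(HCl) used in back-titration = 0.02737 × 0.1026 = 2.808 × 10^-3 mol
n(NaOH) left over = 2.808 × 10^-3 mol (1:1 ratio)
n(NaOH) consumed by analyte = 0.03617 − 2.808 × 10^-3 = 0.03336 mol
From the 1:2 ratio, n((NH4)2SO4) = 1/2 × 0.03336 = 0.01668 mol
mass of (NH4)2SO4 = 0.01668 × 132.14 = 2.204 g

2.204 g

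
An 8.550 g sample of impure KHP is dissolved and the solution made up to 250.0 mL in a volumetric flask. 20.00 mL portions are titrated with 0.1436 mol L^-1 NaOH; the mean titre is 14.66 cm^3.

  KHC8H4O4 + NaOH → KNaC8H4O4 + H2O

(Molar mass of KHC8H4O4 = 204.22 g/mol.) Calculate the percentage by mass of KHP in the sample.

n(NaOH) per titration = 0.01466 × 0.1436 = 2.105 × 10^-3 mol
n(KHC8H4O4) in each aliquot = 2.105 × 10^-3 mol (1:1 ratio)
n(KHC8H4O4) in the whole flask = 2.105 × 10^-3 × 250.0/20.00 = 0.02631 mol
mass of KHC8H4O4 = 0.02631 × 204.22 = 5.374 g
% KHC8H4O4 = 5.374 / 8.550 × 100 = 62.85 %

62.85 %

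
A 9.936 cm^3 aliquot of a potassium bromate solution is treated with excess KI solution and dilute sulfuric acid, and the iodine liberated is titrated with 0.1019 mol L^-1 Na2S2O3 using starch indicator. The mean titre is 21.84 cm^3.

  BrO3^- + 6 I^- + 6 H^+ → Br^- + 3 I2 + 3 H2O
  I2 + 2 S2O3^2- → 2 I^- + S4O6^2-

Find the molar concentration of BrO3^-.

n(S2O3^2-) = 0.02184 × 0.1019 = 2.225 × 10^-3 mol
n(I2) = n(S2O3^2-)/2 = 1.113 × 10^-3 mol
From the 1:3 ratio, n(BrO3^-) in the aliquot = 1/3 × 1.113 × 10^-3 = 3.709 × 10^-4 mol
[BrO3^-] = 3.709 × 10^-4 / 0.009936 = 0.03733 mol/L

0.03733 mol/L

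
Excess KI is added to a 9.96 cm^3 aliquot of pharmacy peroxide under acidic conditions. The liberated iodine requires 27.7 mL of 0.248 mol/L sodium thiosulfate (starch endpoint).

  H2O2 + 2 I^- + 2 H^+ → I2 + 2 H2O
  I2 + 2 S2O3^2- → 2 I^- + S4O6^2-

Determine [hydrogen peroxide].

0.345 mol/L

n(S2O3^2-) = 0.0277 × 0.248 = 6.87 × 10^-3 mol
n(I2) = n(S2O3^2-)/2 = 3.43 × 10^-3 mol
n(H2O2) in the aliquot = 3.43 × 10^-3 mol (1:1 ratio)
[H2O2] = 3.43 × 10^-3 / 0.00996 = 0.345 mol/L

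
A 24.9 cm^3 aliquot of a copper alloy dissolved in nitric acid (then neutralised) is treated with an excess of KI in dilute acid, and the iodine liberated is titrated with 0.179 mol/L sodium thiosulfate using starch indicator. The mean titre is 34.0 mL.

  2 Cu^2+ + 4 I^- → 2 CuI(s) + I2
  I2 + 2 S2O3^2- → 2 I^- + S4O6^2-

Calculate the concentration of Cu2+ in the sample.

0.244 mol/L

n(S2O3^2-) = 0.0340 × 0.179 = 6.09 × 10^-3 mol
n(I2) = n(S2O3^2-)/2 = 3.04 × 10^-3 mol
From the 2:1 ratio, n(Cu2+) in the aliquot = 2/1 × 3.04 × 10^-3 = 6.09 × 10^-3 mol
[Cu2+] = 6.09 × 10^-3 / 0.0249 = 0.244 mol/L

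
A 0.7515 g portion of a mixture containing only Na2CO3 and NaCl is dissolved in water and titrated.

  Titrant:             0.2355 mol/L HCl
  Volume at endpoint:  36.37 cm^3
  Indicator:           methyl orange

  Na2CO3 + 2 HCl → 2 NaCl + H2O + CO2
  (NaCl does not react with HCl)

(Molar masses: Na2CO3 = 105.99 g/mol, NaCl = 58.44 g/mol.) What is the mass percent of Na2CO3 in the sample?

n(HCl) = 0.03637 × 0.2355 = 8.565 × 10^-3 mol
Let x = n(Na2CO3), y = n(NaCl).
Titrant: 2x = 8.565 × 10^-3;  mass: 105.99x + 58.44y = 0.7515
Solving, x = 4.283 × 10^-3 mol, y = 5.092 × 10^-3 mol
mass of Na2CO3 = 4.283 × 10^-3 × 105.99 = 0.4539 g
% Na2CO3 = 0.4539 / 0.7515 × 100 = 60.40 %

60.40 %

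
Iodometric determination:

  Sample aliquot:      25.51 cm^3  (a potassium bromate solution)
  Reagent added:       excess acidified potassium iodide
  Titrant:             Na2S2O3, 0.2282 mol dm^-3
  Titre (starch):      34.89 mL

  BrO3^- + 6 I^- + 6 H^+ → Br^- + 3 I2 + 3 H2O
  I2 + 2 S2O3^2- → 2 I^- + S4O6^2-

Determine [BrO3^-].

0.05202 mol/L

n(S2O3^2-) = 0.03489 × 0.2282 = 7.962 × 10^-3 mol
n(I2) = n(S2O3^2-)/2 = 3.981 × 10^-3 mol
From the 1:3 ratio, n(BrO3^-) in the aliquot = 1/3 × 3.981 × 10^-3 = 1.327 × 10^-3 mol
[BrO3^-] = 1.327 × 10^-3 / 0.02551 = 0.05202 mol/L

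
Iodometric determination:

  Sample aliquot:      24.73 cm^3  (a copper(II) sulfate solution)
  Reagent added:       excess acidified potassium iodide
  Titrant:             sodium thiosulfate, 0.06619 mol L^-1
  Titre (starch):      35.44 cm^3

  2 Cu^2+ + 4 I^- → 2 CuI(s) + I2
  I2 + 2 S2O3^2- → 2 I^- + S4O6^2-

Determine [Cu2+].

n(S2O3^2-) = 0.03544 × 0.06619 = 2.346 × 10^-3 mol
n(I2) = n(S2O3^2-)/2 = 1.173 × 10^-3 mol
From the 2:1 ratio, n(Cu2+) in the aliquot = 2/1 × 1.173 × 10^-3 = 2.346 × 10^-3 mol
[Cu2+] = 2.346 × 10^-3 / 0.02473 = 0.09486 mol/L

0.09486 mol/L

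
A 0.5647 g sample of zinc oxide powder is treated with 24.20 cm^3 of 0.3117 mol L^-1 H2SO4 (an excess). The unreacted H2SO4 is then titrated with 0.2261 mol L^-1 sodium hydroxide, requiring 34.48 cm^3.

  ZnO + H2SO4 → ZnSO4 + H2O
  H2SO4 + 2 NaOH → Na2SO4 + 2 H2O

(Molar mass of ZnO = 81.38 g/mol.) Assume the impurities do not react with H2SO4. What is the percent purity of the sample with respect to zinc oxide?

52.53 %

n(H2SO4) added = 0.02420 × 0.3117 = 7.543 × 10^-3 mol
n(NaOH) used in back-titration = 0.03448 × 0.2261 = 7.796 × 10^-3 mol
From the 1:2 ratio, n(H2SO4) left over = 1/2 × 7.796 × 10^-3 = 3.898 × 10^-3 mol
n(H2SO4) consumed by analyte = 7.543 × 10^-3 − 3.898 × 10^-3 = 3.645 × 10^-3 mol
n(ZnO) = 3.645 × 10^-3 mol (1:1 ratio)
mass of ZnO = 3.645 × 10^-3 × 81.38 = 0.2966 g
% ZnO = 0.2966 / 0.5647 × 100 = 52.53 %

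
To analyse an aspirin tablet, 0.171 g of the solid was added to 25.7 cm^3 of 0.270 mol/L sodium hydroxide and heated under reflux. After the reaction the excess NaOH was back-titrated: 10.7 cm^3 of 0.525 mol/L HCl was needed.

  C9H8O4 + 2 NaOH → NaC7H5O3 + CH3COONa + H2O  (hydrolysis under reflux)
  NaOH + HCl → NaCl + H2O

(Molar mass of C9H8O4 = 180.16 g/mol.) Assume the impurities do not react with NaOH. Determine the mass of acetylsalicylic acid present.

n(NaOH) added = 0.0257 × 0.270 = 6.94 × 10^-3 mol
n(HCl) used in back-titration = 0.0107 × 0.525 = 5.62 × 10^-3 mol
n(NaOH) left over = 5.62 × 10^-3 mol (1:1 ratio)
n(NaOH) consumed by analyte = 6.94 × 10^-3 − 5.62 × 10^-3 = 1.32 × 10^-3 mol
From the 1:2 ratio, n(C9H8O4) = 1/2 × 1.32 × 10^-3 = 6.61 × 10^-4 mol
mass of C9H8O4 = 6.61 × 10^-4 × 180.16 = 0.119 g

0.119 g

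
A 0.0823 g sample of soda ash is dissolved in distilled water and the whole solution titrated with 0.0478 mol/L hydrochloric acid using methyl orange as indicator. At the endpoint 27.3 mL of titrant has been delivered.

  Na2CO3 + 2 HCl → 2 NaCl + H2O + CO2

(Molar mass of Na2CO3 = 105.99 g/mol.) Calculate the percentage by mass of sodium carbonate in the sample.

n(HCl) = 0.0273 L × 0.0478 mol/L = 1.30 × 10^-3 mol
From the 1:2 ratio, n(Na2CO3) = 1/2 × 1.30 × 10^-3 = 6.52 × 10^-4 mol
mass of Na2CO3 = 6.52 × 10^-4 × 105.99 g/mol = 0.0692 g
% Na2CO3 = 0.0692 / 0.0823 × 100 = 84.0 %

84.0 %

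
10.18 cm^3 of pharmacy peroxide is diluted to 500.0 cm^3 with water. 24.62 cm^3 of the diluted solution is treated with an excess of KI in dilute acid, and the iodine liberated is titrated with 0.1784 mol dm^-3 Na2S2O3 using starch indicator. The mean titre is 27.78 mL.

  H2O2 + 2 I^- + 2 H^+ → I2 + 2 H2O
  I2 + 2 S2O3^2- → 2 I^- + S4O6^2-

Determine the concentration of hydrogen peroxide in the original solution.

4.943 mol/L

n(S2O3^2-) = 0.02778 × 0.1784 = 4.956 × 10^-3 mol
n(I2) = n(S2O3^2-)/2 = 2.478 × 10^-3 mol
n(H2O2) in the aliquot = 2.478 × 10^-3 mol (1:1 ratio)
[H2O2]_dilute = 2.478 × 10^-3 / 0.02462 = 0.1006 mol/L
[H2O2]_original = 0.1006 × 500.0/10.18 = 4.943 mol/L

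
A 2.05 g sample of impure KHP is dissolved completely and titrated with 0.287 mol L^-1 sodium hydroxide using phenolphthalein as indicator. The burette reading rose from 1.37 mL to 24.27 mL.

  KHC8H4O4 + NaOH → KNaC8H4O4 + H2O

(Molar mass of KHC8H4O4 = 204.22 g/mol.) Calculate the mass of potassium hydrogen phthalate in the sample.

n(NaOH) = 0.0229 L × 0.287 mol/L = 6.57 × 10^-3 mol
n(KHC8H4O4) = 6.57 × 10^-3 mol (1:1 ratio)
mass of KHC8H4O4 = 6.57 × 10^-3 × 204.22 g/mol = 1.34 g

1.34 g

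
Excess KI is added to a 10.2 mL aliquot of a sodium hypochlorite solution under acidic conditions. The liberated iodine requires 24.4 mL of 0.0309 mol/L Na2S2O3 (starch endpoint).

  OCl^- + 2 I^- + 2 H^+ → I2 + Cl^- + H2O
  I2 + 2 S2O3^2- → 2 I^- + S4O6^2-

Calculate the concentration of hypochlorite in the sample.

0.0370 mol/L

n(S2O3^2-) = 0.0244 × 0.0309 = 7.54 × 10^-4 mol
n(I2) = n(S2O3^2-)/2 = 3.77 × 10^-4 mol
n(OCl^-) in the aliquot = 3.77 × 10^-4 mol (1:1 ratio)
[OCl^-] = 3.77 × 10^-4 / 0.0102 = 0.0370 mol/L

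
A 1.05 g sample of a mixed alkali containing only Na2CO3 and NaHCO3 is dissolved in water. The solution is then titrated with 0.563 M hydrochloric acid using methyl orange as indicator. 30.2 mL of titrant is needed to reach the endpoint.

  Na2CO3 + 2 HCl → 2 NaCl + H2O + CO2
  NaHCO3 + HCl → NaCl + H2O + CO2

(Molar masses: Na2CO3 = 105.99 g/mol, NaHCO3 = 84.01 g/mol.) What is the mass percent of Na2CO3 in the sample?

61.6 %

n(HCl) = 0.0302 × 0.563 = 0.0170 mol
Let x = n(Na2CO3), y = n(NaHCO3).
Titrant: 2x + 1y = 0.0170;  mass: 105.99x + 84.01y = 1.05
Solving, x = 6.10 × 10^-3 mol, y = 4.80 × 10^-3 mol
mass of Na2CO3 = 6.10 × 10^-3 × 105.99 = 0.647 g
% Na2CO3 = 0.647 / 1.05 × 100 = 61.6 %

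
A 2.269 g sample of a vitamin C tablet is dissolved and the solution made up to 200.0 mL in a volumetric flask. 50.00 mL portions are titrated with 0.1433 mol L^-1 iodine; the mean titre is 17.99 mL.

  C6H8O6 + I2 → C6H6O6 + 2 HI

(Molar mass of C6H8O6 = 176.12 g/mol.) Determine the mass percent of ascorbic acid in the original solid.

n(I2) per titration = 0.01799 × 0.1433 = 2.578 × 10^-3 mol
n(C6H8O6) in each aliquot = 2.578 × 10^-3 mol (1:1 ratio)
n(C6H8O6) in the whole flask = 2.578 × 10^-3 × 200.0/50.00 = 0.01031 mol
mass of C6H8O6 = 0.01031 × 176.12 = 1.816 g
% C6H8O6 = 1.816 / 2.269 × 100 = 80.04 %

80.04 %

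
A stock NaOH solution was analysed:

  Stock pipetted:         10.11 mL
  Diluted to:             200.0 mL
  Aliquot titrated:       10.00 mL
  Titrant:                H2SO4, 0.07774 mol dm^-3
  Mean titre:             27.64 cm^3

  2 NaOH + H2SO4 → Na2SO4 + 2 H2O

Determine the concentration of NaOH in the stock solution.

8.501 mol/L

n(H2SO4) = 0.02764 × 0.07774 = 2.149 × 10^-3 mol
From the 2:1 ratio, n(NaOH) in the aliquot = 2/1 × 2.149 × 10^-3 = 4.297 × 10^-3 mol
[NaOH]_dilute = 4.297 × 10^-3 / 0.01000 = 0.4297 mol/L
Dilution factor = 200.0 / 10.11 = 19.78
[NaOH]_stock = 0.4297 × 19.78 = 8.501 mol/L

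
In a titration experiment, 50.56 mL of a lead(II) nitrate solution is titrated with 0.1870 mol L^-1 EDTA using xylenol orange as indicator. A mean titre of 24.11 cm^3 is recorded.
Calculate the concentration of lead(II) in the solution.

0.08917 mol/L

Pb^2+ + EDTA^4- → [Pb(EDTA)]^2-
n(EDTA) = 0.02411 L × 0.1870 mol/L = 4.509 × 10^-3 mol
n(Pb2+) = 4.509 × 10^-3 mol (1:1 mole ratio)
[Pb2+] = 4.509 × 10^-3 mol / 0.05056 L = 0.08917 mol/L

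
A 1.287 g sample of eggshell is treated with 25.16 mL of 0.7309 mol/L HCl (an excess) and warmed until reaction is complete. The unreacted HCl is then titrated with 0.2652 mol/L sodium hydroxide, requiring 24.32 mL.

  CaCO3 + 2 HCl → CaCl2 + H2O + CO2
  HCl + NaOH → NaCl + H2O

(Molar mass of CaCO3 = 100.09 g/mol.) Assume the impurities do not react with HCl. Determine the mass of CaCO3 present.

0.5975 g

n(HCl) added = 0.02516 × 0.7309 = 0.01839 mol
n(NaOH) used in back-titration = 0.02432 × 0.2652 = 6.450 × 10^-3 mol
n(HCl) left over = 6.450 × 10^-3 mol (1:1 ratio)
n(HCl) consumed by analyte = 0.01839 − 6.450 × 10^-3 = 0.01194 mol
From the 1:2 ratio, n(CaCO3) = 1/2 × 0.01194 = 5.970 × 10^-3 mol
mass of CaCO3 = 5.970 × 10^-3 × 100.09 = 0.5975 g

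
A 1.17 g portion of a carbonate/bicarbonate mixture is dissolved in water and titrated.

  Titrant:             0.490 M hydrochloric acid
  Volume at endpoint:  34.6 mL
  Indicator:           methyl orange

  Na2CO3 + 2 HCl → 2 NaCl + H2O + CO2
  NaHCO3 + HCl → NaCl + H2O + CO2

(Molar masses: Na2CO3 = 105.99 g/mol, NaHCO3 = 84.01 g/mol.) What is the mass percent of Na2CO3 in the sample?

37.1 %

n(HCl) = 0.0346 × 0.490 = 0.0170 mol
Let x = n(Na2CO3), y = n(NaHCO3).
Titrant: 2x + 1y = 0.0170;  mass: 105.99x + 84.01y = 1.17
Solving, x = 4.10 × 10^-3 mol, y = 8.75 × 10^-3 mol
mass of Na2CO3 = 4.10 × 10^-3 × 105.99 = 0.435 g
% Na2CO3 = 0.435 / 1.17 × 100 = 37.1 %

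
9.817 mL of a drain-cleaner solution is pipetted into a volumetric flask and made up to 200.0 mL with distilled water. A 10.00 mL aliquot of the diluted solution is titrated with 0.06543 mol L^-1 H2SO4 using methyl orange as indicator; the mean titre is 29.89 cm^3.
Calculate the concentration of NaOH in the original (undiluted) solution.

2 NaOH + H2SO4 → Na2SO4 + 2 H2O
n(H2SO4) = 0.02989 × 0.06543 = 1.956 × 10^-3 mol
From the 2:1 ratio, n(NaOH) in the aliquot = 2/1 × 1.956 × 10^-3 = 3.911 × 10^-3 mol
[NaOH]_dilute = 3.911 × 10^-3 / 0.01000 = 0.3911 mol/L
Dilution factor = 200.0 / 9.817 = 20.37
[NaOH]_stock = 0.3911 × 20.37 = 7.969 mol/L

7.969 mol/L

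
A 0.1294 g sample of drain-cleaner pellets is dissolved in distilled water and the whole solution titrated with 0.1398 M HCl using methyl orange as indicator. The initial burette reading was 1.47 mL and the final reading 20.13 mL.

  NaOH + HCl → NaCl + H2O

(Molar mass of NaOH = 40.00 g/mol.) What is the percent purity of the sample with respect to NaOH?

80.64 %

n(HCl) = 0.01866 L × 0.1398 mol/L = 2.609 × 10^-3 mol
n(NaOH) = 2.609 × 10^-3 mol (1:1 ratio)
mass of NaOH = 2.609 × 10^-3 × 40.00 g/mol = 0.1043 g
% NaOH = 0.1043 / 0.1294 × 100 = 80.64 %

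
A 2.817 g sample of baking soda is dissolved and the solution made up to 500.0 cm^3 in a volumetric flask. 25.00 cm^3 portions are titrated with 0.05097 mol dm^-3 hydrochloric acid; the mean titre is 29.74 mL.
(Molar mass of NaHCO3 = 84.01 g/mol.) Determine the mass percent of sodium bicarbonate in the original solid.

NaHCO3 + HCl → NaCl + H2O + CO2
n(HCl) per titration = 0.02974 × 0.05097 = 1.516 × 10^-3 mol
n(NaHCO3) in each aliquot = 1.516 × 10^-3 mol (1:1 ratio)
n(NaHCO3) in the whole flask = 1.516 × 10^-3 × 500.0/25.00 = 0.03032 mol
mass of NaHCO3 = 0.03032 × 84.01 = 2.547 g
% NaHCO3 = 2.547 / 2.817 × 100 = 90.41 %

90.41 %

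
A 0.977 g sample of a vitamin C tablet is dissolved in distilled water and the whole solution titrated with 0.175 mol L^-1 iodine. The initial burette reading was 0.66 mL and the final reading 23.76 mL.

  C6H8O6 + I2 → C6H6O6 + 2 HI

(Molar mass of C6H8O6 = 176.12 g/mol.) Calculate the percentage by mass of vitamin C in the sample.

n(I2) = 0.0231 L × 0.175 mol/L = 4.04 × 10^-3 mol
n(C6H8O6) = 4.04 × 10^-3 mol (1:1 ratio)
mass of C6H8O6 = 4.04 × 10^-3 × 176.12 g/mol = 0.712 g
% C6H8O6 = 0.712 / 0.977 × 100 = 72.9 %

72.9 %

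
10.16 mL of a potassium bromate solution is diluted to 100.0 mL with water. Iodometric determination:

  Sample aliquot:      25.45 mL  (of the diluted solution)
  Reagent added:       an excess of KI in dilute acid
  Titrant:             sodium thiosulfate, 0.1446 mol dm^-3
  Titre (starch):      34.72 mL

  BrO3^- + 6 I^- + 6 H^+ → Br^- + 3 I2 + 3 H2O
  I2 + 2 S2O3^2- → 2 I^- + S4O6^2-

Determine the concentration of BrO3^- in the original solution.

0.3236 mol/L

n(S2O3^2-) = 0.03472 × 0.1446 = 5.021 × 10^-3 mol
n(I2) = n(S2O3^2-)/2 = 2.510 × 10^-3 mol
From the 1:3 ratio, n(BrO3^-) in the aliquot = 1/3 × 2.510 × 10^-3 = 8.368 × 10^-4 mol
[BrO3^-]_dilute = 8.368 × 10^-4 / 0.02545 = 0.03288 mol/L
[BrO3^-]_original = 0.03288 × 100.0/10.16 = 0.3236 mol/L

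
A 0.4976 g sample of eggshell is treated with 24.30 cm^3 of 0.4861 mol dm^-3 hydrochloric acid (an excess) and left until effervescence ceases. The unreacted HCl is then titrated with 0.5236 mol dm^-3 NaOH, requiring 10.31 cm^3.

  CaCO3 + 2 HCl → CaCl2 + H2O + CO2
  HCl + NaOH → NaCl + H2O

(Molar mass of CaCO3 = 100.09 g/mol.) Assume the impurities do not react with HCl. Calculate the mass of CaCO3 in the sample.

n(HCl) added = 0.02430 × 0.4861 = 0.01181 mol
n(NaOH) used in back-titration = 0.01031 × 0.5236 = 5.398 × 10^-3 mol
n(HCl) left over = 5.398 × 10^-3 mol (1:1 ratio)
n(HCl) consumed by analyte = 0.01181 − 5.398 × 10^-3 = 6.414 × 10^-3 mol
From the 1:2 ratio, n(CaCO3) = 1/2 × 6.414 × 10^-3 = 3.207 × 10^-3 mol
mass of CaCO3 = 3.207 × 10^-3 × 100.09 = 0.3210 g

0.3210 g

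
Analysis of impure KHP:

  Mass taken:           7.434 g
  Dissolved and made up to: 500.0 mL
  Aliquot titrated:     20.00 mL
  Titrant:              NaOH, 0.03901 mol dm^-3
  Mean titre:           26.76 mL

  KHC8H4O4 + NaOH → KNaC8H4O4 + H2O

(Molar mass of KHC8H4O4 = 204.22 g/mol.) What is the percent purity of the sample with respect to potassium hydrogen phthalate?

n(NaOH) per titration = 0.02676 × 0.03901 = 1.044 × 10^-3 mol
n(KHC8H4O4) in each aliquot = 1.044 × 10^-3 mol (1:1 ratio)
n(KHC8H4O4) in the whole flask = 1.044 × 10^-3 × 500.0/20.00 = 0.02610 mol
mass of KHC8H4O4 = 0.02610 × 204.22 = 5.330 g
% KHC8H4O4 = 5.330 / 7.434 × 100 = 71.69 %

71.69 %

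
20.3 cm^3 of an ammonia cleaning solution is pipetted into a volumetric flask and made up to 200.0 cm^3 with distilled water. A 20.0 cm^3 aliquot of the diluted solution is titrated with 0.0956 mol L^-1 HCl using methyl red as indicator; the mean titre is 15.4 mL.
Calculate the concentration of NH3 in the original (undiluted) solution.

NH3 + HCl → NH4Cl
n(HCl) = 0.0154 × 0.0956 = 1.47 × 10^-3 mol
n(NH3) in the aliquot = 1.47 × 10^-3 mol (1:1 ratio)
[NH3]_dilute = 1.47 × 10^-3 / 0.0200 = 0.0736 mol/L
Dilution factor = 200.0 / 20.3 = 9.852
[NH3]_stock = 0.0736 × 9.852 = 0.725 mol/L

0.725 mol/L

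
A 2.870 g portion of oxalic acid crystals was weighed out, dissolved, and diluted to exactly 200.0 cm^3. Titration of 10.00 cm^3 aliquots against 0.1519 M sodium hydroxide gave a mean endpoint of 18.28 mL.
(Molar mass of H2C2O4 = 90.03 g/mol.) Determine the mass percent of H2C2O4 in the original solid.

87.10 %

H2C2O4 + 2 NaOH → Na2C2O4 + 2 H2O
n(NaOH) per titration = 0.01828 × 0.1519 = 2.777 × 10^-3 mol
From the 1:2 ratio, n(H2C2O4) in each aliquot = 1/2 × 2.777 × 10^-3 = 1.388 × 10^-3 mol
n(H2C2O4) in the whole flask = 1.388 × 10^-3 × 200.0/10.00 = 0.02777 mol
mass of H2C2O4 = 0.02777 × 90.03 = 2.500 g
% H2C2O4 = 2.500 / 2.870 × 100 = 87.10 %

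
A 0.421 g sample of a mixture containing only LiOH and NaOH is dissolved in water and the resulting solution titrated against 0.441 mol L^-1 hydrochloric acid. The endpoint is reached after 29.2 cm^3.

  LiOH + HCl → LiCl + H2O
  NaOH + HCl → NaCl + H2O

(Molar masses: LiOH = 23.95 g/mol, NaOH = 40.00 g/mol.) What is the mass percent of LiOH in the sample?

n(HCl) = 0.0292 × 0.441 = 0.0129 mol
Let x = n(LiOH), y = n(NaOH).
Titrant: 1x + 1y = 0.0129;  mass: 23.95x + 40.00y = 0.421
Solving, x = 5.86 × 10^-3 mol, y = 7.02 × 10^-3 mol
mass of LiOH = 5.86 × 10^-3 × 23.95 = 0.140 g
% LiOH = 0.140 / 0.421 × 100 = 33.3 %

33.3 %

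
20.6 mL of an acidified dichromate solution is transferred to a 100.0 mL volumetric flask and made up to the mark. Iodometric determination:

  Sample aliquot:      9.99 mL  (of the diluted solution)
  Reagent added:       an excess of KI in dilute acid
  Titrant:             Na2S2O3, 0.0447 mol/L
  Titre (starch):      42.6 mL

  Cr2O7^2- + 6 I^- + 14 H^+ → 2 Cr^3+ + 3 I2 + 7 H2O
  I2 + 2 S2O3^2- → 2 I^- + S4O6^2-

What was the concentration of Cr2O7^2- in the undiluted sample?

n(S2O3^2-) = 0.0426 × 0.0447 = 1.90 × 10^-3 mol
n(I2) = n(S2O3^2-)/2 = 9.52 × 10^-4 mol
From the 1:3 ratio, n(Cr2O7^2-) in the aliquot = 1/3 × 9.52 × 10^-4 = 3.17 × 10^-4 mol
[Cr2O7^2-]_dilute = 3.17 × 10^-4 / 0.00999 = 0.0318 mol/L
[Cr2O7^2-]_original = 0.0318 × 100.0/20.6 = 0.154 mol/L

0.154 mol/L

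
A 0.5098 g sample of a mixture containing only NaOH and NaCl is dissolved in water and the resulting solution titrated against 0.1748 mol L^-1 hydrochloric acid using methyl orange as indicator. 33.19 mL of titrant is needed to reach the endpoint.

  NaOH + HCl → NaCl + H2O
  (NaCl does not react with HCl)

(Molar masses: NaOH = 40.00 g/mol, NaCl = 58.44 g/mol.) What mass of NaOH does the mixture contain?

n(HCl) = 0.03319 × 0.1748 = 5.802 × 10^-3 mol
Let x = n(NaOH), y = n(NaCl).
Titrant: 1x = 5.802 × 10^-3;  mass: 40.00x + 58.44y = 0.5098
Solving, x = 5.802 × 10^-3 mol, y = 4.752 × 10^-3 mol
mass of NaOH = 5.802 × 10^-3 × 40.00 = 0.2321 g

0.2321 g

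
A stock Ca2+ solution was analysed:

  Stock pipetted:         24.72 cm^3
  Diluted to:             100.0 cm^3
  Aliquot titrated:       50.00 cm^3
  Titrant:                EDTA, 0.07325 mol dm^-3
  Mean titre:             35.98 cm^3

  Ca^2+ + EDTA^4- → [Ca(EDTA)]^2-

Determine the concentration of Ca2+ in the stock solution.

0.2132 mol/L

n(EDTA) = 0.03598 × 0.07325 = 2.636 × 10^-3 mol
n(Ca2+) in the aliquot = 2.636 × 10^-3 mol (1:1 ratio)
[Ca2+]_dilute = 2.636 × 10^-3 / 0.05000 = 0.05271 mol/L
Dilution factor = 100.0 / 24.72 = 4.045
[Ca2+]_stock = 0.05271 × 4.045 = 0.2132 mol/L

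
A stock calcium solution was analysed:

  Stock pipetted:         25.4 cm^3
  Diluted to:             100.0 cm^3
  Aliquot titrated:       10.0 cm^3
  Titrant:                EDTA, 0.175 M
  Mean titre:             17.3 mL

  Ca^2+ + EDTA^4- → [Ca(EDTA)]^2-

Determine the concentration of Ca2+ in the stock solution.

n(EDTA) = 0.0173 × 0.175 = 3.03 × 10^-3 mol
n(Ca2+) in the aliquot = 3.03 × 10^-3 mol (1:1 ratio)
[Ca2+]_dilute = 3.03 × 10^-3 / 0.0100 = 0.303 mol/L
Dilution factor = 100.0 / 25.4 = 3.937
[Ca2+]_stock = 0.303 × 3.937 = 1.19 mol/L

1.19 M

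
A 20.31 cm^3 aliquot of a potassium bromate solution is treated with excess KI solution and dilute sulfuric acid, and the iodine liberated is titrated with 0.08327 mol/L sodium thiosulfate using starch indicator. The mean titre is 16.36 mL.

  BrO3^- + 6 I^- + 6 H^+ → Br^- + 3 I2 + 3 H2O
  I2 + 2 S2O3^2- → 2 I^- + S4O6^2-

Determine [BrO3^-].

n(S2O3^2-) = 0.01636 × 0.08327 = 1.362 × 10^-3 mol
n(I2) = n(S2O3^2-)/2 = 6.811 × 10^-4 mol
From the 1:3 ratio, n(BrO3^-) in the aliquot = 1/3 × 6.811 × 10^-4 = 2.270 × 10^-4 mol
[BrO3^-] = 2.270 × 10^-4 / 0.02031 = 0.01118 mol/L

0.01118 mol/L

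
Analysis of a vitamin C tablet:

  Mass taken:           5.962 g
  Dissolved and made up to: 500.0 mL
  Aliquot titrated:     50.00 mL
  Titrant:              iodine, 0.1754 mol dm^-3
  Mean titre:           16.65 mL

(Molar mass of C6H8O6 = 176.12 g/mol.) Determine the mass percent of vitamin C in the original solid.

C6H8O6 + I2 → C6H6O6 + 2 HI
n(I2) per titration = 0.01665 × 0.1754 = 2.920 × 10^-3 mol
n(C6H8O6) in each aliquot = 2.920 × 10^-3 mol (1:1 ratio)
n(C6H8O6) in the whole flask = 2.920 × 10^-3 × 500.0/50.00 = 0.02920 mol
mass of C6H8O6 = 0.02920 × 176.12 = 5.143 g
% C6H8O6 = 5.143 / 5.962 × 100 = 86.27 %

86.27 %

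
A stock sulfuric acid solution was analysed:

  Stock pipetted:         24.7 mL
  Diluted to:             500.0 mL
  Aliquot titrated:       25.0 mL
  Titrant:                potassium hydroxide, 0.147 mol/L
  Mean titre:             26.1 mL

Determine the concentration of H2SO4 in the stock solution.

1.55 mol/L

H2SO4 + 2 KOH → K2SO4 + 2 H2O
n(KOH) = 0.0261 × 0.147 = 3.84 × 10^-3 mol
From the 1:2 ratio, n(H2SO4) in the aliquot = 1/2 × 3.84 × 10^-3 = 1.92 × 10^-3 mol
[H2SO4]_dilute = 1.92 × 10^-3 / 0.0250 = 0.0767 mol/L
Dilution factor = 500.0 / 24.7 = 20.24
[H2SO4]_stock = 0.0767 × 20.24 = 1.55 mol/L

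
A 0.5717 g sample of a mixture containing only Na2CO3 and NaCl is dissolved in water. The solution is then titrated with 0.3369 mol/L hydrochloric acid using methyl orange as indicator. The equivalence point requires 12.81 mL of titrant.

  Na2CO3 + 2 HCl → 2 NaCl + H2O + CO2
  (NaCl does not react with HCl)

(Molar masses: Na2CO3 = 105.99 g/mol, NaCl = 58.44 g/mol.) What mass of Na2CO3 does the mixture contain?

0.2287 g

n(HCl) = 0.01281 × 0.3369 = 4.316 × 10^-3 mol
Let x = n(Na2CO3), y = n(NaCl).
Titrant: 2x = 4.316 × 10^-3;  mass: 105.99x + 58.44y = 0.5717
Solving, x = 2.158 × 10^-3 mol, y = 5.869 × 10^-3 mol
mass of Na2CO3 = 2.158 × 10^-3 × 105.99 = 0.2287 g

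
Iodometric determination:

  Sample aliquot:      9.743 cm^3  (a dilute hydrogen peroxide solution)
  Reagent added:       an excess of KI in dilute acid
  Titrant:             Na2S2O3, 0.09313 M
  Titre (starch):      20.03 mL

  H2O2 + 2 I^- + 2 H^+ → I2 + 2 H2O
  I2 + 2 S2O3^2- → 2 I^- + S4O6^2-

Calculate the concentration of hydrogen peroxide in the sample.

n(S2O3^2-) = 0.02003 × 0.09313 = 1.865 × 10^-3 mol
n(I2) = n(S2O3^2-)/2 = 9.327 × 10^-4 mol
n(H2O2) in the aliquot = 9.327 × 10^-4 mol (1:1 ratio)
[H2O2] = 9.327 × 10^-4 / 0.009743 = 0.09573 mol/L

0.09573 M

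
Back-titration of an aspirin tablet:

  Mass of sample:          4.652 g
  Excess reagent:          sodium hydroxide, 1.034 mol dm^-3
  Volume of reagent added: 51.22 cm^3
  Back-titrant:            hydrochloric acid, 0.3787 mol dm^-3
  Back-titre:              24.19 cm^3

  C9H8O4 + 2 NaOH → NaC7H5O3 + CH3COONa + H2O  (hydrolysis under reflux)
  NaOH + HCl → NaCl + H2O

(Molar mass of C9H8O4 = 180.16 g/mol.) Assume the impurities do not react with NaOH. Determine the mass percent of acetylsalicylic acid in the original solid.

84.81 %

n(NaOH) added = 0.05122 × 1.034 = 0.05296 mol
n(HCl) used in back-titration = 0.02419 × 0.3787 = 9.161 × 10^-3 mol
n(NaOH) left over = 9.161 × 10^-3 mol (1:1 ratio)
n(NaOH) consumed by analyte = 0.05296 − 9.161 × 10^-3 = 0.04380 mol
From the 1:2 ratio, n(C9H8O4) = 1/2 × 0.04380 = 0.02190 mol
mass of C9H8O4 = 0.02190 × 180.16 = 3.946 g
% C9H8O4 = 3.946 / 4.652 × 100 = 84.81 %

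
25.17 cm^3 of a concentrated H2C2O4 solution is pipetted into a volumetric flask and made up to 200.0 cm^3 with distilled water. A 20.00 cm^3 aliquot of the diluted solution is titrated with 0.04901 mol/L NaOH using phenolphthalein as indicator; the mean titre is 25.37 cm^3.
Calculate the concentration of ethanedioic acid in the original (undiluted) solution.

H2C2O4 + 2 NaOH → Na2C2O4 + 2 H2O
n(NaOH) = 0.02537 × 0.04901 = 1.243 × 10^-3 mol
From the 1:2 ratio, n(H2C2O4) in the aliquot = 1/2 × 1.243 × 10^-3 = 6.217 × 10^-4 mol
[H2C2O4]_dilute = 6.217 × 10^-4 / 0.02000 = 0.03108 mol/L
Dilution factor = 200.0 / 25.17 = 7.946
[H2C2O4]_stock = 0.03108 × 7.946 = 0.2470 mol/L

0.2470 mol/L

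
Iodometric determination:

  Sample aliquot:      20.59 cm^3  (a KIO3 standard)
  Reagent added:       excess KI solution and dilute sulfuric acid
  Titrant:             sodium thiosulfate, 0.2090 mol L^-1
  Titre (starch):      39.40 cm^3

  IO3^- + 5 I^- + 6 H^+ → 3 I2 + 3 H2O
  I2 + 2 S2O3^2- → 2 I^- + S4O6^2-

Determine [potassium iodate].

0.06666 mol/L

n(S2O3^2-) = 0.03940 × 0.2090 = 8.235 × 10^-3 mol
n(I2) = n(S2O3^2-)/2 = 4.117 × 10^-3 mol
From the 1:3 ratio, n(IO3^-) in the aliquot = 1/3 × 4.117 × 10^-3 = 1.372 × 10^-3 mol
[IO3^-] = 1.372 × 10^-3 / 0.02059 = 0.06666 mol/L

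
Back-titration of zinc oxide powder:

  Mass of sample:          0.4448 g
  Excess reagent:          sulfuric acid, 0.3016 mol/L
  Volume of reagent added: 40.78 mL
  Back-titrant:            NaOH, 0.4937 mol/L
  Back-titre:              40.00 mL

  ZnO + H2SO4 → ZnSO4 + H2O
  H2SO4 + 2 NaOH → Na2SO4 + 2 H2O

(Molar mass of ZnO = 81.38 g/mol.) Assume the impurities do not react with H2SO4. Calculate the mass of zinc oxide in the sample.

n(H2SO4) added = 0.04078 × 0.3016 = 0.01230 mol
n(NaOH) used in back-titration = 0.04000 × 0.4937 = 0.01975 mol
From the 1:2 ratio, n(H2SO4) left over = 1/2 × 0.01975 = 9.874 × 10^-3 mol
n(H2SO4) consumed by analyte = 0.01230 − 9.874 × 10^-3 = 2.425 × 10^-3 mol
n(ZnO) = 2.425 × 10^-3 mol (1:1 ratio)
mass of ZnO = 2.425 × 10^-3 × 81.38 = 0.1974 g

0.1974 g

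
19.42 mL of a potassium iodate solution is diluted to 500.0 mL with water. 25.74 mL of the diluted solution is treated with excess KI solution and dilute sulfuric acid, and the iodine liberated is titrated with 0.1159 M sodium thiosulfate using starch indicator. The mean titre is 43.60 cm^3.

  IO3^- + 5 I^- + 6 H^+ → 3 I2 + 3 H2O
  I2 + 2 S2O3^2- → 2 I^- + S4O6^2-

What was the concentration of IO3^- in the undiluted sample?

n(S2O3^2-) = 0.04360 × 0.1159 = 5.053 × 10^-3 mol
n(I2) = n(S2O3^2-)/2 = 2.527 × 10^-3 mol
From the 1:3 ratio, n(IO3^-) in the aliquot = 1/3 × 2.527 × 10^-3 = 8.422 × 10^-4 mol
[IO3^-]_dilute = 8.422 × 10^-4 / 0.02574 = 0.03272 mol/L
[IO3^-]_original = 0.03272 × 500.0/19.42 = 0.8424 mol/L

0.8424 M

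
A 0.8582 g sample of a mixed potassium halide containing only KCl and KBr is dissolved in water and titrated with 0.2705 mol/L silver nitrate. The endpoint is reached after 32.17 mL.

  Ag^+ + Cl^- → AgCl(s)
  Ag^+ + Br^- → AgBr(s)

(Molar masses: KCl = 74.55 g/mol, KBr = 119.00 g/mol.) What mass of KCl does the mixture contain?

n(AgNO3) = 0.03217 × 0.2705 = 8.702 × 10^-3 mol
Let x = n(KCl), y = n(KBr).
Titrant: 1x + 1y = 8.702 × 10^-3;  mass: 74.55x + 119.00y = 0.8582
Solving, x = 3.990 × 10^-3 mol, y = 4.712 × 10^-3 mol
mass of KCl = 3.990 × 10^-3 × 74.55 = 0.2974 g

0.2974 g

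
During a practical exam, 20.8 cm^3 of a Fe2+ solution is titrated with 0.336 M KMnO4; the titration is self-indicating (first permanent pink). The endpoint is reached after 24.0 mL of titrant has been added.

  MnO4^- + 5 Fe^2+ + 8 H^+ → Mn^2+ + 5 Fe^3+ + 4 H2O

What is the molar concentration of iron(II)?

n(KMnO4) = 0.0240 L × 0.336 mol/L = 8.06 × 10^-3 mol
From the 5:1 mole ratio, n(Fe2+) = 5/1 × 8.06 × 10^-3 = 0.0403 mol
[Fe2+] = 0.0403 mol / 0.0208 L = 1.94 mol/L

1.94 M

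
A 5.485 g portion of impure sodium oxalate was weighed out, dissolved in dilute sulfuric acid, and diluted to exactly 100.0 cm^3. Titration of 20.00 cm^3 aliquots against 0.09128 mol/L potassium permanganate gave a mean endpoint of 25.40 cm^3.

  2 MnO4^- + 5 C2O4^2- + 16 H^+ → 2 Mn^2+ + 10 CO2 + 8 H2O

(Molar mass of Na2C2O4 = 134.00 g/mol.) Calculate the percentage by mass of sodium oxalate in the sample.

n(KMnO4) per titration = 0.02540 × 0.09128 = 2.319 × 10^-3 mol
From the 5:2 ratio, n(Na2C2O4) in each aliquot = 5/2 × 2.319 × 10^-3 = 5.796 × 10^-3 mol
n(Na2C2O4) in the whole flask = 5.796 × 10^-3 × 100.0/20.00 = 0.02898 mol
mass of Na2C2O4 = 0.02898 × 134.00 = 3.884 g
% Na2C2O4 = 3.884 / 5.485 × 100 = 70.80 %

70.80 %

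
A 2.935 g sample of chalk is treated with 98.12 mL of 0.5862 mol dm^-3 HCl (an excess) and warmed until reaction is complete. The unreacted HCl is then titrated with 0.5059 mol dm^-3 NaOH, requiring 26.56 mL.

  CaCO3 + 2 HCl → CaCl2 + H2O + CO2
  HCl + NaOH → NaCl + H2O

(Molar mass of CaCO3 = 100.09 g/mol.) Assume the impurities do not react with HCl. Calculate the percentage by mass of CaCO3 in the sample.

n(HCl) added = 0.09812 × 0.5862 = 0.05752 mol
n(NaOH) used in back-titration = 0.02656 × 0.5059 = 0.01344 mol
n(HCl) left over = 0.01344 mol (1:1 ratio)
n(HCl) consumed by analyte = 0.05752 − 0.01344 = 0.04408 mol
From the 1:2 ratio, n(CaCO3) = 1/2 × 0.04408 = 0.02204 mol
mass of CaCO3 = 0.02204 × 100.09 = 2.206 g
% CaCO3 = 2.206 / 2.935 × 100 = 75.16 %

75.16 %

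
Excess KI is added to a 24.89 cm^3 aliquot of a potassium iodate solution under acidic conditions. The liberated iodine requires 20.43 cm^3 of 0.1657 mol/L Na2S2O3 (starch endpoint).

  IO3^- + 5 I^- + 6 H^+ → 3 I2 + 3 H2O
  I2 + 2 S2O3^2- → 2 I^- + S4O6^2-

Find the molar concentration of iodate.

n(S2O3^2-) = 0.02043 × 0.1657 = 3.385 × 10^-3 mol
n(I2) = n(S2O3^2-)/2 = 1.693 × 10^-3 mol
From the 1:3 ratio, n(IO3^-) in the aliquot = 1/3 × 1.693 × 10^-3 = 5.642 × 10^-4 mol
[IO3^-] = 5.642 × 10^-4 / 0.02489 = 0.02267 mol/L

0.02267 mol/L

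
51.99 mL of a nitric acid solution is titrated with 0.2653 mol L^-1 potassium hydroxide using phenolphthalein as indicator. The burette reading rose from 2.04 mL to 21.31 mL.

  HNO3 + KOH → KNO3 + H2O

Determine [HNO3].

0.09833 mol/L

n(KOH) = 0.01927 L × 0.2653 mol/L = 5.112 × 10^-3 mol
n(HNO3) = 5.112 × 10^-3 mol (1:1 mole ratio)
[HNO3] = 5.112 × 10^-3 mol / 0.05199 L = 0.09833 mol/L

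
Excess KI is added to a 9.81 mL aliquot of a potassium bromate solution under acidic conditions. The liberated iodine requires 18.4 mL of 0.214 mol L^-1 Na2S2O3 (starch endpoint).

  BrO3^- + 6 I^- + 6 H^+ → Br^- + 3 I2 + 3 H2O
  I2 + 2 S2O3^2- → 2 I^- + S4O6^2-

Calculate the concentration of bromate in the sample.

0.0669 mol/L

n(S2O3^2-) = 0.0184 × 0.214 = 3.94 × 10^-3 mol
n(I2) = n(S2O3^2-)/2 = 1.97 × 10^-3 mol
From the 1:3 ratio, n(BrO3^-) in the aliquot = 1/3 × 1.97 × 10^-3 = 6.56 × 10^-4 mol
[BrO3^-] = 6.56 × 10^-4 / 0.00981 = 0.0669 mol/L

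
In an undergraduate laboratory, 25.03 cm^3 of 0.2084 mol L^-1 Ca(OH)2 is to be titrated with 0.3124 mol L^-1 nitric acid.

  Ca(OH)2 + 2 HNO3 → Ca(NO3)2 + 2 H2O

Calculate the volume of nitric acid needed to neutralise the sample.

n(Ca(OH)2) = 0.02503 L × 0.2084 mol/L = 5.216 × 10^-3 mol
From the 2:1 stoichiometry, n(HNO3) = 2/1 × 5.216 × 10^-3 = 0.01043 mol
V(HNO3) = 0.01043 mol / 0.3124 mol/L = 0.03339 L = 33.39 mL

33.39 mL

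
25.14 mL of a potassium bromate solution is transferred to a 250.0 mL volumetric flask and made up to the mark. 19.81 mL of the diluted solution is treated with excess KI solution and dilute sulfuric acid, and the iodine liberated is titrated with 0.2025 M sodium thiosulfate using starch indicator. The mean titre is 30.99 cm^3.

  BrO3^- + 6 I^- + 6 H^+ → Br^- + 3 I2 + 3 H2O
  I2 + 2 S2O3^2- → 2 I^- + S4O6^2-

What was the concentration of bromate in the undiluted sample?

0.5250 M

n(S2O3^2-) = 0.03099 × 0.2025 = 6.275 × 10^-3 mol
n(I2) = n(S2O3^2-)/2 = 3.138 × 10^-3 mol
From the 1:3 ratio, n(BrO3^-) in the aliquot = 1/3 × 3.138 × 10^-3 = 1.046 × 10^-3 mol
[BrO3^-]_dilute = 1.046 × 10^-3 / 0.01981 = 0.05280 mol/L
[BrO3^-]_original = 0.05280 × 250.0/25.14 = 0.5250 mol/L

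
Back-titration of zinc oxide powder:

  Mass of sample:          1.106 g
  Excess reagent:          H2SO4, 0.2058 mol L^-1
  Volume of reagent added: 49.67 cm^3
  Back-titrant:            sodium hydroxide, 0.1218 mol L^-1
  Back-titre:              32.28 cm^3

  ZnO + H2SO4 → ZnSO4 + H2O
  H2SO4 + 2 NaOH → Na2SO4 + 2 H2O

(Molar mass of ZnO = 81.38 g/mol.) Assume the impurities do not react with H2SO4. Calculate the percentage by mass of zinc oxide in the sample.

n(H2SO4) added = 0.04967 × 0.2058 = 0.01022 mol
n(NaOH) used in back-titration = 0.03228 × 0.1218 = 3.932 × 10^-3 mol
From the 1:2 ratio, n(H2SO4) left over = 1/2 × 3.932 × 10^-3 = 1.966 × 10^-3 mol
n(H2SO4) consumed by analyte = 0.01022 − 1.966 × 10^-3 = 8.256 × 10^-3 mol
n(ZnO) = 8.256 × 10^-3 mol (1:1 ratio)
mass of ZnO = 8.256 × 10^-3 × 81.38 = 0.6719 g
% ZnO = 0.6719 / 1.106 × 100 = 60.75 %

60.75 %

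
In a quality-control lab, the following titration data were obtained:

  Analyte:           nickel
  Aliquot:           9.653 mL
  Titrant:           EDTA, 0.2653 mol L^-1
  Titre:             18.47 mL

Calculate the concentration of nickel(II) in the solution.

0.5076 mol/L

Ni^2+ + EDTA^4- → [Ni(EDTA)]^2-
n(EDTA) = 0.01847 L × 0.2653 mol/L = 4.900 × 10^-3 mol
n(Ni2+) = 4.900 × 10^-3 mol (1:1 mole ratio)
[Ni2+] = 4.900 × 10^-3 mol / 0.009653 L = 0.5076 mol/L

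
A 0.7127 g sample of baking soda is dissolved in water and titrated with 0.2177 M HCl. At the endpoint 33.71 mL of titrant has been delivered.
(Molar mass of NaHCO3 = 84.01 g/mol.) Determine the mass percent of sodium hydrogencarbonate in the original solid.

NaHCO3 + HCl → NaCl + H2O + CO2
n(HCl) = 0.03371 L × 0.2177 mol/L = 7.339 × 10^-3 mol
n(NaHCO3) = 7.339 × 10^-3 mol (1:1 ratio)
mass of NaHCO3 = 7.339 × 10^-3 × 84.01 g/mol = 0.6165 g
% NaHCO3 = 0.6165 / 0.7127 × 100 = 86.51 %

86.51 %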